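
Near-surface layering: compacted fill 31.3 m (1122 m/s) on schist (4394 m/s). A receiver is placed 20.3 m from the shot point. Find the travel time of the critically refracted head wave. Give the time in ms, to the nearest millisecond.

t = x/V₂ + 2h·√(V₂²−V₁²)/(V₁V₂).
√(V₂²−V₁²) = √(4394²−1122²) = 4248.3 m/s; delay term = 2·31.3·4248.3/(1122·4394) = 0.05394 s.
t = 20.3/4394 + 0.05394 = 0.05856 s.

59 ms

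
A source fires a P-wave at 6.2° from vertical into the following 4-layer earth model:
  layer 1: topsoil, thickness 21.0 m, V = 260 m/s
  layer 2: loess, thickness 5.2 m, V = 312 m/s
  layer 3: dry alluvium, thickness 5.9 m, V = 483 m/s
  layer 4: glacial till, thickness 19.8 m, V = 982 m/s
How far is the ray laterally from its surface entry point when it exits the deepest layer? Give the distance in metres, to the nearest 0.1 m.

Apply Snell's law at each interface; in layer i the horizontal offset is hᵢ·tan θᵢ.
Layer 1: θ = 6.20°; offset = 21.0·tan 6.20° = 2.281 m.
Layer 2: sin θ = 312·sin 6.2°/260 = 0.1296, θ = 7.45°; offset = 5.2·tan 7.45° = 0.680 m.
Layer 3: sin θ = 483·sin 6.2°/260 = 0.2006, θ = 11.57°; offset = 5.9·tan 11.57° = 1.208 m.
Layer 4: sin θ = 982·sin 6.2°/260 = 0.4079, θ = 24.07°; offset = 19.8·tan 24.07° = 8.846 m.
Σ offsets = 13.015 m.

13.0 m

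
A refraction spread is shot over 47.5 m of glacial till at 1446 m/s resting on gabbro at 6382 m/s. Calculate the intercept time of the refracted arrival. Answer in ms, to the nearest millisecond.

64 ms

θ_c = arcsin(V₁/V₂) = arcsin(1446/6382) = 13.10°; cos θ_c = 0.9740.
tᵢ = 2h·cos θ_c / V₁ = 2·47.5·0.9740 / 1446 = 0.06399 s.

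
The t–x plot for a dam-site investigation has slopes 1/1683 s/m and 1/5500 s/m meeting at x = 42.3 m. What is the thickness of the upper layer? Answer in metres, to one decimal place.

15.4 m

h = (x_cross/2)·√((V₂−V₁)/(V₂+V₁)).
(V₂−V₁)/(V₂+V₁) = (5500−1683)/(5500+1683) = 0.5314; √ = 0.7290.
h = (42.3/2)·0.7290 = 15.42 m.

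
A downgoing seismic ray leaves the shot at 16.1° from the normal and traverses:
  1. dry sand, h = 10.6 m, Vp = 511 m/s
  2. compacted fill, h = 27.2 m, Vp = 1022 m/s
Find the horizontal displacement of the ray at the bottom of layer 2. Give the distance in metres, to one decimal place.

21.2 m

Apply Snell's law at each interface; in layer i the horizontal offset is hᵢ·tan θᵢ.
Layer 1: θ = 16.10°; offset = 10.6·tan 16.10° = 3.060 m.
Layer 2: sin θ = 1022·sin 16.1°/511 = 0.5546, θ = 33.69°; offset = 27.2·tan 33.69° = 18.130 m.
Total horizontal offset = 21.190 m.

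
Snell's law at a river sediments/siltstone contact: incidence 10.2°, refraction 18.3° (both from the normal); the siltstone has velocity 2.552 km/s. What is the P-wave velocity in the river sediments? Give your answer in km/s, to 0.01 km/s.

sin 10.2° = 0.1771; sin 18.3° = 0.3140.
V₁ = V₂·(sin θ₁/sin θ₂) = 2.552·(0.1771/0.3140) = 1.44 km/s.

1.44 km/s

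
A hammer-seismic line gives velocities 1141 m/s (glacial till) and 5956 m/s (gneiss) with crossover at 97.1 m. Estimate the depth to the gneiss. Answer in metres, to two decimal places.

x_cross = 2h·√((V₂+V₁)/(V₂−V₁)) → h = x_cross / (2·√((V₂+V₁)/(V₂−V₁))).
√((V₂+V₁)/(V₂−V₁)) = √((5956+1141)/(5956−1141)) = 1.2141.
h = 97.1 / (2·1.2141) = 39.99 m.

39.99 m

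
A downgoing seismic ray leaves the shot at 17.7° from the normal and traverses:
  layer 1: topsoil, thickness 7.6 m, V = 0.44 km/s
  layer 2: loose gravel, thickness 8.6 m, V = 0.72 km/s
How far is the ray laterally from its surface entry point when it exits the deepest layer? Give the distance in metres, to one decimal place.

7.4 m

Apply Snell's law at each interface; in layer i the horizontal offset is hᵢ·tan θᵢ.
Layer 1: θ = 17.70°; offset = 7.6·tan 17.70° = 2.425 m.
Layer 2: sin θ = 0.72·sin 17.7°/0.44 = 0.4975, θ = 29.84°; offset = 8.6·tan 29.84° = 4.932 m.
Total horizontal offset = 7.358 m.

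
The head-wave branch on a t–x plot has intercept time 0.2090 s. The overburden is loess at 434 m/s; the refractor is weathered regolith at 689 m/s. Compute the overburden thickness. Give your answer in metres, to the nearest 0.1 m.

θ_c = arcsin(434/689) = 39.04°; cos θ_c = 0.7767.
tᵢ = 2h cos θ_c/V₁ ⇒ h = tᵢ·V₁/(2 cos θ_c) = 0.209·434/(2·0.7767) = 58.39 m.

58.4 m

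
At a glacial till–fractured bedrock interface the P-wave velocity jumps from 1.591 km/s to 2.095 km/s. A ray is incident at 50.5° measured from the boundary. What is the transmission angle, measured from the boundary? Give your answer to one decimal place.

Convert to the normal: θ₁ = 90° − 50.5° = 39.5°.
sin θ₁/V₁ = sin θ₂/V₂ ⇒ sin θ₂ = 2.095·sin 39.5°/1.591 = 2.095·0.6361/1.591 = 0.8376.
θ₂ = arcsin 0.8376 = 56.89° from the normal.
From the interface: 90° − 56.89° = 33.11°.

33.1°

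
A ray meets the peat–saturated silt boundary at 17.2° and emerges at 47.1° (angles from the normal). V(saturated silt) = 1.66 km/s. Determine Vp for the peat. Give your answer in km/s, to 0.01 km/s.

0.67 km/s

sin 17.2° = 0.2957; sin 47.1° = 0.7325.
V₁ = V₂·(sin θ₁/sin θ₂) = 1.66·(0.2957/0.7325) = 0.67 km/s.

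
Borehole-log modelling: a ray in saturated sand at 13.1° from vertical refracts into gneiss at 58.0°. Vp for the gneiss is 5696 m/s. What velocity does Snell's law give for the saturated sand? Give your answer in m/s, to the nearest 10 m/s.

1520 m/s

sin 13.1° = 0.2267; sin 58.0° = 0.8480.
V₁ = V₂·(sin θ₁/sin θ₂) = 5696·(0.2267/0.8480) = 1522.33 m/s.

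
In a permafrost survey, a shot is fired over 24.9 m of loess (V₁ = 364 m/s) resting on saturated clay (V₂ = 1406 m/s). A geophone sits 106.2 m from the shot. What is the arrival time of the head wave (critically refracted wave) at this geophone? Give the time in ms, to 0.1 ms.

207.7 ms

t = x/V₂ + 2h·√(V₂²−V₁²)/(V₁V₂).
√(V₂²−V₁²) = √(1406²−364²) = 1358.1 m/s; delay term = 2·24.9·1358.1/(364·1406) = 0.13215 s.
t = 106.2/1406 + 0.13215 = 0.20768 s.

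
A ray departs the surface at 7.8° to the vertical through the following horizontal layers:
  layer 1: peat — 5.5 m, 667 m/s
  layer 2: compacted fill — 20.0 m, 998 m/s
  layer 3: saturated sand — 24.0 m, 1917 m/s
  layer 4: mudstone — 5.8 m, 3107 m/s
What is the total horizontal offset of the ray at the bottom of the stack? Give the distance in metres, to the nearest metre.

Apply Snell's law at each interface; in layer i the horizontal offset is hᵢ·tan θᵢ.
Layer 1: θ = 7.80°; offset = 5.5·tan 7.80° = 0.753 m.
Layer 2: sin θ = 998·sin 7.8°/667 = 0.2031, θ = 11.72°; offset = 20.0·tan 11.72° = 4.148 m.
Layer 3: sin θ = 1917·sin 7.8°/667 = 0.3901, θ = 22.96°; offset = 24.0·tan 22.96° = 10.167 m.
Layer 4: sin θ = 3107·sin 7.8°/667 = 0.6322, θ = 39.21°; offset = 5.8·tan 39.21° = 4.732 m.
Summing the layer offsets gives 19.800 m.

20 m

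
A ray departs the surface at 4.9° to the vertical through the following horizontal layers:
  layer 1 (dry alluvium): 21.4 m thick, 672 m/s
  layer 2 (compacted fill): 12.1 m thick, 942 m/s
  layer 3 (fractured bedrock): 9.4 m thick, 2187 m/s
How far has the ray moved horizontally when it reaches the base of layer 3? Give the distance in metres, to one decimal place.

6.0 m

Apply Snell's law at each interface; in layer i the horizontal offset is hᵢ·tan θᵢ.
Layer 1: θ = 4.90°; offset = 21.4·tan 4.90° = 1.835 m.
Layer 2: sin θ = 942·sin 4.9°/672 = 0.1197, θ = 6.88°; offset = 12.1·tan 6.88° = 1.459 m.
Layer 3: sin θ = 2187·sin 4.9°/672 = 0.2780, θ = 16.14°; offset = 9.4·tan 16.14° = 2.720 m.
Summing the layer offsets gives 6.014 m.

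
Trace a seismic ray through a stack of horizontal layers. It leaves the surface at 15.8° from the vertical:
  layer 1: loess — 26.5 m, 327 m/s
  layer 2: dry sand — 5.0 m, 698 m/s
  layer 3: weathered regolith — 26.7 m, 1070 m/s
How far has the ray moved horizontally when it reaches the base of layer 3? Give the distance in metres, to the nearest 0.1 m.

63.5 m

Apply Snell's law at each interface; in layer i the horizontal offset is hᵢ·tan θᵢ.
Layer 1: θ = 15.80°; offset = 26.5·tan 15.80° = 7.499 m.
Layer 2: sin θ = 698·sin 15.8°/327 = 0.5812, θ = 35.53°; offset = 5.0·tan 35.53° = 3.571 m.
Layer 3: sin θ = 1070·sin 15.8°/327 = 0.8909, θ = 62.99°; offset = 26.7·tan 62.99° = 52.385 m.
Σ offsets = 63.455 m.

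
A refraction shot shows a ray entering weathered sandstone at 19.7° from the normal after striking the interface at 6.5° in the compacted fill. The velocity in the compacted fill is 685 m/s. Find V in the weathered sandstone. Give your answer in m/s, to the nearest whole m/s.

2040 m/s

sin 6.5° = 0.1132; sin 19.7° = 0.3371.
V₂ = V₁·(sin θ₂/sin θ₁) = 685·(0.3371/0.1132) = 2039.79 m/s.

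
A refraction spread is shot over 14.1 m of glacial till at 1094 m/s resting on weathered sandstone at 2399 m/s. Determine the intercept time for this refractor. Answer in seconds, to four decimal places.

tᵢ = 2h·√(V₂²−V₁²)/(V₁V₂).
√(V₂²−V₁²) = √(2399²−1094²) = 2135.0 m/s.
tᵢ = 2·14.1·2135.0/(1094·2399) = 0.02294 s.

0.0229 s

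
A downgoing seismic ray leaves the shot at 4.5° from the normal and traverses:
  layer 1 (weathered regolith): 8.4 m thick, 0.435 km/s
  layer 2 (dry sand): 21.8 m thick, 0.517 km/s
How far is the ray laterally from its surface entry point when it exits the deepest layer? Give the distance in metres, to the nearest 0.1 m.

2.7 m

p = sin θ₁/V₁ = sin 4.5°/0.435 = 1.8037e-01 s/km is conserved through the stack.
Layer 1: θ = 4.50°; offset = 8.4·tan 4.50° = 0.661 m.
Layer 2: sin θ = p·0.517 = 0.0932 → θ = 5.35°; offset = 21.8·tan 5.35° = 2.042 m.
Summing the layer offsets gives 2.703 m.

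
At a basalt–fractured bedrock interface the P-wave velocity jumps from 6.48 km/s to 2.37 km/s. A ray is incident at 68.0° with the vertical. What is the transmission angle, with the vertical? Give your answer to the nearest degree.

sin θ₁/V₁ = sin θ₂/V₂ ⇒ sin θ₂ = 2.37·sin 68.0°/6.48 = 2.37·0.9272/6.48 = 0.3391.
θ₂ = arcsin 0.3391 = 19.82° from the normal.

20°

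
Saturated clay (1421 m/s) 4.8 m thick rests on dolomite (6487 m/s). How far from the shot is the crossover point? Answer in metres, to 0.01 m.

x_cross = 2h·√((V₂+V₁)/(V₂−V₁)).
(V₂+V₁)/(V₂−V₁) = (6487+1421)/(6487−1421) = 1.5610; √ = 1.2494.
x_cross = 2·4.8·1.2494 = 11.99 m.

11.99 m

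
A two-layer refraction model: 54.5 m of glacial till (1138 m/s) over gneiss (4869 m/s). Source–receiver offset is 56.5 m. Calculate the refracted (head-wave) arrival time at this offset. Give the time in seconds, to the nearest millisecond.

0.105 s

t = x/V₂ + 2h·√(V₂²−V₁²)/(V₁V₂).
√(V₂²−V₁²) = √(4869²−1138²) = 4734.1 m/s; delay term = 2·54.5·4734.1/(1138·4869) = 0.09313 s.
t = 56.5/4869 + 0.09313 = 0.10473 s.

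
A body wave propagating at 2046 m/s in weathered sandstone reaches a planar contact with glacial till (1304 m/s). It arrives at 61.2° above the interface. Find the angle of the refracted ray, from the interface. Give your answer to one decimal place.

Angle from the normal: 90° − 61.2° = 28.8°.
Snell's law: sin θ₂ = (V₂/V₁)·sin θ₁ = (1304/2046)·sin 28.8° = 0.3070.
θ₂ = arcsin 0.3070 = 17.88° from the normal.
From the interface: 90° − 17.88° = 72.12°.

72.1°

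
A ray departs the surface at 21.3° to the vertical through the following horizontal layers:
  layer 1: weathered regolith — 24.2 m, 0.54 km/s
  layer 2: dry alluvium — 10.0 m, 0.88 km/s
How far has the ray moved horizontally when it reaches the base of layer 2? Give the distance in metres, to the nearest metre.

17 m

p = sin θ₁/V₁ = sin 21.3°/0.54 = 6.7269e-01 s/km is conserved through the stack.
Layer 1: θ = 21.30°; offset = 24.2·tan 21.30° = 9.435 m.
Layer 2: sin θ = p·0.88 = 0.5920 → θ = 36.30°; offset = 10.0·tan 36.30° = 7.345 m.
Summing the layer offsets gives 16.780 m.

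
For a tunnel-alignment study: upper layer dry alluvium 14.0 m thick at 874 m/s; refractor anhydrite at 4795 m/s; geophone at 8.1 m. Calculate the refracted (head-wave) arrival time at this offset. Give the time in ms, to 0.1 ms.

33.2 ms

θ_c = arcsin(V₁/V₂) = arcsin(874/4795) = 10.50°, cos θ_c = 0.9832.
Intercept time tᵢ = 2h cos θ_c / V₁ = 2·14.0·0.9832/874 = 0.03150 s.
t = x/V₂ + tᵢ = 8.1/4795 + 0.03150 = 0.03319 s.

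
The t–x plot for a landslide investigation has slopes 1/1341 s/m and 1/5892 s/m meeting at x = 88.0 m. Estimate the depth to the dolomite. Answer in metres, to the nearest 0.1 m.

34.9 m

h = (x_cross/2)·√((V₂−V₁)/(V₂+V₁)).
(V₂−V₁)/(V₂+V₁) = (5892−1341)/(5892+1341) = 0.6292; √ = 0.7932.
h = (88.0/2)·0.7932 = 34.90 m.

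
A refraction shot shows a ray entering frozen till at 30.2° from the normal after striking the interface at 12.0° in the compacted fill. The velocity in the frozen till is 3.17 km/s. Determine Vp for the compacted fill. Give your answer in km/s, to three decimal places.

1.310 km/s

sin 12.0° = 0.2079; sin 30.2° = 0.5030.
V₁ = V₂·(sin θ₁/sin θ₂) = 3.17·(0.2079/0.5030) = 1.310 km/s.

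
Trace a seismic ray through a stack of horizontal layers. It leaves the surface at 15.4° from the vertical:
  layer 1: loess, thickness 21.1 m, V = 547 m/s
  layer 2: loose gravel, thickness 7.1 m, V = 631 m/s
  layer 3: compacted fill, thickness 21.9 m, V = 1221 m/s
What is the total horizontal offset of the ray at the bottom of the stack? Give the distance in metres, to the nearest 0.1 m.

Ray parameter p = sin 15.4° / 547 m/s = 4.8548e-04 s/m.
Layer 1: θ = 15.40°; offset = 21.1·tan 15.40° = 5.812 m.
Layer 2: sin θ = p·631 = 0.3063 → θ = 17.84°; offset = 7.1·tan 17.84° = 2.285 m.
Layer 3: sin θ = p·1221 = 0.5928 → θ = 36.35°; offset = 21.9·tan 36.35° = 16.119 m.
Summing the layer offsets gives 24.215 m.

24.2 m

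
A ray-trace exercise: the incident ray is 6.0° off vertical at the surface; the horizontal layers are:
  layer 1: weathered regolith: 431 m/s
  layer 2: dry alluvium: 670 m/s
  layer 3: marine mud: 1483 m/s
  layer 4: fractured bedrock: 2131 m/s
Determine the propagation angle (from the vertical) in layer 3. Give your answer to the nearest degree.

21°

Snell's law across each interface conserves sin θ / V, so sin θ_3 = V_3·sin θ₁/V₁.
sin θ_3 = 1483 × sin 6.0° / 431 = 0.3597.
θ_3 = arcsin 0.3597 = 21.08°.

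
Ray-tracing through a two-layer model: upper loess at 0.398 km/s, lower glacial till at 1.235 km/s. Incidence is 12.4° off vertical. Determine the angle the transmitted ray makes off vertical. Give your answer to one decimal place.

Snell's law: sin θ₂ = (V₂/V₁)·sin θ₁ = (1.235/0.398)·sin 12.4° = 0.6663.
θ₂ = arcsin 0.6663 = 41.78° from the normal.

41.8°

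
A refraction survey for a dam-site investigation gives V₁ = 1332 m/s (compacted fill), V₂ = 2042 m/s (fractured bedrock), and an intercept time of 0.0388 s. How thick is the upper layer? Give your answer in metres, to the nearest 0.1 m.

34.1 m

h = tᵢ·V₁·V₂ / (2·√(V₂²−V₁²)).
√(V₂²−V₁²) = √(2042² − 1332²) = 1547.8 m/s.
h = 0.0388 s × 1332 × 2042 / (2 × 1547.8) = 34.09 m.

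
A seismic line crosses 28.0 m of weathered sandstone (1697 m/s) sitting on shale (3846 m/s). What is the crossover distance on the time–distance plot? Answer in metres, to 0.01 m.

89.94 m

θ_c = arcsin(1697/3846) = 26.18°, so cos θ_c = 0.8974 and tᵢ = 2h cos θ_c/V₁ = 0.0296 s.
At crossover x/V₁ = x/V₂ + tᵢ ⇒ x = tᵢ/(1/V₁ − 1/V₂) = 0.02961/(5.8928e-04 − 2.6001e-04) = 89.94 m.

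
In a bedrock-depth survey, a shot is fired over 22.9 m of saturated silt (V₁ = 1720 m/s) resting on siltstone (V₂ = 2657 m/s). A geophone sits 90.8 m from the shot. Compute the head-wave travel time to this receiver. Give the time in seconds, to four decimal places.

t = x/V₂ + 2h·√(V₂²−V₁²)/(V₁V₂).
√(V₂²−V₁²) = √(2657²−1720²) = 2025.2 m/s; delay term = 2·22.9·2025.2/(1720·2657) = 0.02030 s.
t = 90.8/2657 + 0.02030 = 0.05447 s.

0.0545 s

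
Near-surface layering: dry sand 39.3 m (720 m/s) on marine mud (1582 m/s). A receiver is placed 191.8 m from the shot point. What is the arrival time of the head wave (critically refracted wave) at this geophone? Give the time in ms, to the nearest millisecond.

t = x/V₂ + 2h·√(V₂²−V₁²)/(V₁V₂).
√(V₂²−V₁²) = √(1582²−720²) = 1408.7 m/s; delay term = 2·39.3·1408.7/(720·1582) = 0.09721 s.
t = 191.8/1582 + 0.09721 = 0.21844 s.

218 ms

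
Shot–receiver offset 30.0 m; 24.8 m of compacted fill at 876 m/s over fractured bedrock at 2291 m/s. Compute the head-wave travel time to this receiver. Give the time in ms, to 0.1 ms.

65.4 ms

t = x/V₂ + 2h·√(V₂²−V₁²)/(V₁V₂).
√(V₂²−V₁²) = √(2291²−876²) = 2116.9 m/s; delay term = 2·24.8·2116.9/(876·2291) = 0.05232 s.
t = 30.0/2291 + 0.05232 = 0.06541 s.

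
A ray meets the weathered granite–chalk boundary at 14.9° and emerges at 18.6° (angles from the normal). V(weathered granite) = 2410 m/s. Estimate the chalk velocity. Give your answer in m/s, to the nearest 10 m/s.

sin 14.9° = 0.2571; sin 18.6° = 0.3190.
V₂ = V₁·(sin θ₂/sin θ₁) = 2410·(0.3190/0.2571) = 2989.47 m/s.

2990 m/s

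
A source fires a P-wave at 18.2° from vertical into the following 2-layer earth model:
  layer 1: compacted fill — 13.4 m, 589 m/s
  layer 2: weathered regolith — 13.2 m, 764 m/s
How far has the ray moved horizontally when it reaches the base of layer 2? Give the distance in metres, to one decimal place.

10.3 m

Apply Snell's law at each interface; in layer i the horizontal offset is hᵢ·tan θᵢ.
Layer 1: θ = 18.20°; offset = 13.4·tan 18.20° = 4.406 m.
Layer 2: sin θ = 764·sin 18.2°/589 = 0.4051, θ = 23.90°; offset = 13.2·tan 23.90° = 5.849 m.
Total horizontal offset = 10.255 m.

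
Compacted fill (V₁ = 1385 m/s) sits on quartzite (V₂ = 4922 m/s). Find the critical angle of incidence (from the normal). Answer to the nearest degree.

Critical incidence: sin θ_c = V₁/V₂ = 1385/4922 = 0.2814.
θ_c = arcsin 0.2814 = 16.34°.

16°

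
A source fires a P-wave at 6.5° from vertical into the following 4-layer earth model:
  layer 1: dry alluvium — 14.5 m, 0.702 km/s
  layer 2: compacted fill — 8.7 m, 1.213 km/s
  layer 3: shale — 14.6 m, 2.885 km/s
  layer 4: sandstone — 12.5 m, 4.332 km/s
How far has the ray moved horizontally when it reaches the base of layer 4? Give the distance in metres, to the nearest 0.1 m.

23.3 m

Apply Snell's law at each interface; in layer i the horizontal offset is hᵢ·tan θᵢ.
Layer 1: θ = 6.50°; offset = 14.5·tan 6.50° = 1.652 m.
Layer 2: sin θ = 1.213·sin 6.5°/0.702 = 0.1956, θ = 11.28°; offset = 8.7·tan 11.28° = 1.735 m.
Layer 3: sin θ = 2.885·sin 6.5°/0.702 = 0.4652, θ = 27.73°; offset = 14.6·tan 27.73° = 7.673 m.
Layer 4: sin θ = 4.332·sin 6.5°/0.702 = 0.6986, θ = 44.31°; offset = 12.5·tan 44.31° = 12.204 m.
Σ offsets = 23.264 m.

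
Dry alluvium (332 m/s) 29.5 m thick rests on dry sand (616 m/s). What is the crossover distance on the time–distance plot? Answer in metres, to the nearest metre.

x_cross = 2h·√((V₂+V₁)/(V₂−V₁)).
(V₂+V₁)/(V₂−V₁) = (616+332)/(616−332) = 3.3380; √ = 1.8270.
x_cross = 2·29.5·1.8270 = 107.79 m.

108 m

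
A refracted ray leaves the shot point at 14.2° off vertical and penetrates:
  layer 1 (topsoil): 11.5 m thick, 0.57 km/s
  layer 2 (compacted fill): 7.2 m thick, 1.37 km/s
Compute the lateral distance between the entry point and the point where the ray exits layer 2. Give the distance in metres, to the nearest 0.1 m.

8.2 m

Ray parameter p = sin 14.2° / 0.57 km/s = 4.3036e-01 s/km.
Layer 1: θ = 14.20°; offset = 11.5·tan 14.20° = 2.910 m.
Layer 2: sin θ = p·1.37 = 0.5896 → θ = 36.13°; offset = 7.2·tan 36.13° = 5.256 m.
Σ offsets = 8.166 m.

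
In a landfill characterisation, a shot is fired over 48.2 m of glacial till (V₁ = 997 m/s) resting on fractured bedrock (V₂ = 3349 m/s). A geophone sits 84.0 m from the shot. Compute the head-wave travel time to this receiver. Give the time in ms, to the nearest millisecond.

117 ms

t = x/V₂ + 2h·√(V₂²−V₁²)/(V₁V₂).
√(V₂²−V₁²) = √(3349²−997²) = 3197.2 m/s; delay term = 2·48.2·3197.2/(997·3349) = 0.09231 s.
t = 84.0/3349 + 0.09231 = 0.11739 s.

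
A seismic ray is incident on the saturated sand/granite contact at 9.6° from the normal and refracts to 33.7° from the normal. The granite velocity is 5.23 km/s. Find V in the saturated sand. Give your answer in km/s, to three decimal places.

1.572 km/s

Snell's law: sin 9.6°/V₁ = sin 33.7°/V₂.
V₁ = V₂·sin 9.6°/sin 33.7° = 5.23 × 0.3006 = 1.572 km/s.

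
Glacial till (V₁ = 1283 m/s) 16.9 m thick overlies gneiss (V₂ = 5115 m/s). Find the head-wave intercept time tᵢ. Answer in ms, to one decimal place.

25.5 ms

tᵢ = 2h·√(V₂²−V₁²)/(V₁V₂).
√(V₂²−V₁²) = √(5115²−1283²) = 4951.5 m/s.
tᵢ = 2·16.9·4951.5/(1283·5115) = 0.02550 s.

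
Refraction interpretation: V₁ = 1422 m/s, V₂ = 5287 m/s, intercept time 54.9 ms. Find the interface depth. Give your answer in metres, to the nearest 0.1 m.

40.5 m

h = tᵢ·V₁·V₂ / (2·√(V₂²−V₁²)).
√(V₂²−V₁²) = √(5287² − 1422²) = 5092.2 m/s.
h = 0.0549 s × 1422 × 5287 / (2 × 5092.2) = 40.53 m.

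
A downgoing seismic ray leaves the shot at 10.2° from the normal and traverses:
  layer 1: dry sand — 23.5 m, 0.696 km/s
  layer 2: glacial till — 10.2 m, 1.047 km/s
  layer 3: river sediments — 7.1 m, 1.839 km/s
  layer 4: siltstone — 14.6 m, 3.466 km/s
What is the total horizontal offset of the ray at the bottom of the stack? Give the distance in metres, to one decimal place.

p = sin θ₁/V₁ = sin 10.2°/0.696 = 2.5443e-01 s/km is conserved through the stack.
Layer 1: θ = 10.20°; offset = 23.5·tan 10.20° = 4.228 m.
Layer 2: sin θ = p·1.047 = 0.2664 → θ = 15.45°; offset = 10.2·tan 15.45° = 2.819 m.
Layer 3: sin θ = p·1.839 = 0.4679 → θ = 27.90°; offset = 7.1·tan 27.90° = 3.759 m.
Layer 4: sin θ = p·3.466 = 0.8819 → θ = 61.87°; offset = 14.6·tan 61.87° = 27.306 m.
Σ offsets = 38.113 m.

38.1 m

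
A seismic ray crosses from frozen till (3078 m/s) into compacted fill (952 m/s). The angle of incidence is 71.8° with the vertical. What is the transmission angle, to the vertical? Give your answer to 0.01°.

sin θ₁/V₁ = sin θ₂/V₂ ⇒ sin θ₂ = 952·sin 71.8°/3078 = 952·0.9500/3078 = 0.2938.
θ₂ = sin⁻¹(0.2938) = 17.09° (from vertical).

17.09°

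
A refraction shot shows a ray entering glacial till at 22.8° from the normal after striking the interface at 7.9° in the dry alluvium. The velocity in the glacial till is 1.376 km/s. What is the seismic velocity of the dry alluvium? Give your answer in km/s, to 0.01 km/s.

Snell's law: sin 7.9°/V₁ = sin 22.8°/V₂.
V₁ = V₂·sin 7.9°/sin 22.8° = 1.376 × 0.3547 = 0.49 km/s.

0.49 km/s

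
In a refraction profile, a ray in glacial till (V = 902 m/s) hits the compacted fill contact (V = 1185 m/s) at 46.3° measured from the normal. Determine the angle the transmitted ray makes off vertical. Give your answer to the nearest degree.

72°

Snell's law: sin θ₂ = (V₂/V₁)·sin θ₁ = (1185/902)·sin 46.3° = 0.9498.
θ₂ = arcsin 0.9498 = 71.77° from the normal.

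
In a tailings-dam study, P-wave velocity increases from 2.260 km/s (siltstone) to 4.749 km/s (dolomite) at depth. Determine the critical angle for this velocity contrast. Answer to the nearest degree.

Critical incidence: sin θ_c = V₁/V₂ = 2.260/4.749 = 0.4759.
θ_c = arcsin 0.4759 = 28.42°.

28°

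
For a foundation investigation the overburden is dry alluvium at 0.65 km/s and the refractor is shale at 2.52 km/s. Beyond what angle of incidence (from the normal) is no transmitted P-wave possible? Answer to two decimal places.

14.95°

Critical incidence: sin θ_c = V₁/V₂ = 0.65/2.52 = 0.2579.
θ_c = arcsin 0.2579 = 14.95°.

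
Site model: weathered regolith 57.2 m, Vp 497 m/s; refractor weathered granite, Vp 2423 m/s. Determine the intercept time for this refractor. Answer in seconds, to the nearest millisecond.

0.225 s

tᵢ = 2h·√(V₂²−V₁²)/(V₁V₂).
√(V₂²−V₁²) = √(2423²−497²) = 2371.5 m/s.
tᵢ = 2·57.2·2371.5/(497·2423) = 0.22529 s.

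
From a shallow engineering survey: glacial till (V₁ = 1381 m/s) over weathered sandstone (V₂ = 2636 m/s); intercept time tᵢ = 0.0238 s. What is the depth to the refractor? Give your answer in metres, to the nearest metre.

θ_c = arcsin(1381/2636) = 31.59°; cos θ_c = 0.8518.
tᵢ = 2h cos θ_c/V₁ ⇒ h = tᵢ·V₁/(2 cos θ_c) = 0.0238·1381/(2·0.8518) = 19.29 m.

19 m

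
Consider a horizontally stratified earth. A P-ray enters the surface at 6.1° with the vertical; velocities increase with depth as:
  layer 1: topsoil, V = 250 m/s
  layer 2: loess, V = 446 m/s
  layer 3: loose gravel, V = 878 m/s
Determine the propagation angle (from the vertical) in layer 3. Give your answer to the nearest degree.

22°

Ray parameter p = sin 6.1° / 250 = 4.2506e-04 s/m.
sin θ_3 = p·V_3 = 4.2506e-04 × 878 = 0.3732.
θ_3 = arcsin 0.3732 = 21.91°.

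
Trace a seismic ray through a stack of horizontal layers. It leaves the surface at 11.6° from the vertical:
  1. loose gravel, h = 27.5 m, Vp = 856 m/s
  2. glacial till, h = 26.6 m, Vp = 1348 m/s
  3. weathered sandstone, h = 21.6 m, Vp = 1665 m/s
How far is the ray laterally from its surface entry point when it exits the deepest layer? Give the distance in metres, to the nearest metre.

24 m

Apply Snell's law at each interface; in layer i the horizontal offset is hᵢ·tan θᵢ.
Layer 1: θ = 11.60°; offset = 27.5·tan 11.60° = 5.645 m.
Layer 2: sin θ = 1348·sin 11.6°/856 = 0.3167, θ = 18.46°; offset = 26.6·tan 18.46° = 8.880 m.
Layer 3: sin θ = 1665·sin 11.6°/856 = 0.3911, θ = 23.02°; offset = 21.6·tan 23.02° = 9.179 m.
Total horizontal offset = 23.704 m.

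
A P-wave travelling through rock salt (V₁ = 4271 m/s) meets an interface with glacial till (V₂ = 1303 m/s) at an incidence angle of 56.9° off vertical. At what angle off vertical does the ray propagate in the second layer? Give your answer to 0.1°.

Snell's law: sin θ₂ = (V₂/V₁)·sin θ₁ = (1303/4271)·sin 56.9° = 0.2556.
θ₂ = arcsin 0.2556 = 14.81° from the normal.

14.8°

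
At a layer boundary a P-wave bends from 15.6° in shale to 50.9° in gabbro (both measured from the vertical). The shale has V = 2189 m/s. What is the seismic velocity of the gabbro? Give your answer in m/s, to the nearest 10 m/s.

6320 m/s

sin 15.6° = 0.2689; sin 50.9° = 0.7760.
V₂ = V₁·(sin θ₂/sin θ₁) = 2189·(0.7760/0.2689) = 6317.00 m/s.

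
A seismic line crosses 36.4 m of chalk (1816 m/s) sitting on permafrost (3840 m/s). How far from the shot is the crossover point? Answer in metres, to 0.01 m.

θ_c = arcsin(1816/3840) = 28.22°, so cos θ_c = 0.8811 and tᵢ = 2h cos θ_c/V₁ = 0.0353 s.
At crossover x/V₁ = x/V₂ + tᵢ ⇒ x = tᵢ/(1/V₁ − 1/V₂) = 0.03532/(5.5066e-04 − 2.6042e-04) = 121.70 m.

121.70 m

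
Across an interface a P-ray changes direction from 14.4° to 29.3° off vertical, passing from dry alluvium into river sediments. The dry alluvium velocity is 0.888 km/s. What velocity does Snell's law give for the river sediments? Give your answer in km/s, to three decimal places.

Snell's law: sin 14.4°/V₁ = sin 29.3°/V₂.
V₂ = V₁·sin 29.3°/sin 14.4° = 0.888 × 1.9678 = 1.747 km/s.

1.747 km/s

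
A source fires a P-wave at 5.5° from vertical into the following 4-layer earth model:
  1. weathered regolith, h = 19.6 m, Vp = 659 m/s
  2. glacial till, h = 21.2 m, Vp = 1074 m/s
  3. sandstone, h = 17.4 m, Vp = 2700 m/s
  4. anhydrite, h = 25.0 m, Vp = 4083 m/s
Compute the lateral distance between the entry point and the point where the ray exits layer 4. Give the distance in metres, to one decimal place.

Apply Snell's law at each interface; in layer i the horizontal offset is hᵢ·tan θᵢ.
Layer 1: θ = 5.50°; offset = 19.6·tan 5.50° = 1.887 m.
Layer 2: sin θ = 1074·sin 5.5°/659 = 0.1562, θ = 8.99°; offset = 21.2·tan 8.99° = 3.353 m.
Layer 3: sin θ = 2700·sin 5.5°/659 = 0.3927, θ = 23.12°; offset = 17.4·tan 23.12° = 7.430 m.
Layer 4: sin θ = 4083·sin 5.5°/659 = 0.5938, θ = 36.43°; offset = 25.0·tan 36.43° = 18.452 m.
Σ offsets = 31.121 m.

31.1 m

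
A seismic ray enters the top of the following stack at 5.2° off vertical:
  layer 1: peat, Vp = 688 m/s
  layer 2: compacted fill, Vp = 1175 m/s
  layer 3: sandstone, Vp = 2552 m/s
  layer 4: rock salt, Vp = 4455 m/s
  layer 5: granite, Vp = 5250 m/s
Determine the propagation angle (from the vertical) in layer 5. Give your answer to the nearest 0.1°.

Ray parameter p = sin 5.2° / 688 = 1.3173e-04 s/m.
sin θ_5 = p·V_5 = 1.3173e-04 × 5250 = 0.6916.
θ_5 = 43.76° from the vertical.

43.8°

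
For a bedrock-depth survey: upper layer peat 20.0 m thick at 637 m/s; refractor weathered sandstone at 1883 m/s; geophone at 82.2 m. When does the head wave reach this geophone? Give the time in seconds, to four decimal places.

0.1027 s

t = x/V₂ + 2h·√(V₂²−V₁²)/(V₁V₂).
√(V₂²−V₁²) = √(1883²−637²) = 1772.0 m/s; delay term = 2·20.0·1772.0/(637·1883) = 0.05909 s.
t = 82.2/1883 + 0.05909 = 0.10275 s.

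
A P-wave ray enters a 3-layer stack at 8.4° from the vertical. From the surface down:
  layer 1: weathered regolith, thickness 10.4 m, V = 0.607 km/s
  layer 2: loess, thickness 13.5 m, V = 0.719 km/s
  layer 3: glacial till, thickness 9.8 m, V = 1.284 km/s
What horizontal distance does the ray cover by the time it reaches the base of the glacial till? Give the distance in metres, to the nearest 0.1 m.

p = sin θ₁/V₁ = sin 8.4°/0.607 = 2.4066e-01 s/km is conserved through the stack.
Layer 1: θ = 8.40°; offset = 10.4·tan 8.40° = 1.536 m.
Layer 2: sin θ = p·0.719 = 0.1730 → θ = 9.96°; offset = 13.5·tan 9.96° = 2.372 m.
Layer 3: sin θ = p·1.284 = 0.3090 → θ = 18.00°; offset = 9.8·tan 18.00° = 3.184 m.
Total horizontal offset = 7.092 m.

7.1 m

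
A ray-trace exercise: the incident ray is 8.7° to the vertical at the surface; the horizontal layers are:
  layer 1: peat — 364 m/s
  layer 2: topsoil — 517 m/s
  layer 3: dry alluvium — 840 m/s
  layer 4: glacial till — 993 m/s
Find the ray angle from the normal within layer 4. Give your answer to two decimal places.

Snell's law across each interface conserves sin θ / V, so sin θ_4 = V_4·sin θ₁/V₁.
sin θ_4 = 993 × sin 8.7° / 364 = 0.4126.
θ_4 = arcsin 0.4126 = 24.37°.

24.37°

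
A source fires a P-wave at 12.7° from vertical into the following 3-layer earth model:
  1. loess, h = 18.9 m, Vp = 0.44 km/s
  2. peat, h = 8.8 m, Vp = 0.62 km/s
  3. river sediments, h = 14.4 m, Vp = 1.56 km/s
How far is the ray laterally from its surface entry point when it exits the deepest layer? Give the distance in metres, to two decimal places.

25.04 m

p = sin θ₁/V₁ = sin 12.7°/0.44 = 4.9965e-01 s/km is conserved through the stack.
Layer 1: θ = 12.70°; offset = 18.9·tan 12.70° = 4.2593 m.
Layer 2: sin θ = p·0.62 = 0.3098 → θ = 18.05°; offset = 8.8·tan 18.05° = 2.8671 m.
Layer 3: sin θ = p·1.56 = 0.7795 → θ = 51.21°; offset = 14.4·tan 51.21° = 17.9168 m.
Total horizontal offset = 25.0433 m.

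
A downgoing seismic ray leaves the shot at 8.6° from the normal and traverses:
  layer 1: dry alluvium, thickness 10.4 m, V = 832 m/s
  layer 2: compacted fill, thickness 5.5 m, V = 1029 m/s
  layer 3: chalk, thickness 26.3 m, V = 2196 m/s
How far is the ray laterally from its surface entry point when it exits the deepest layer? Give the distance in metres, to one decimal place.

13.9 m

Apply Snell's law at each interface; in layer i the horizontal offset is hᵢ·tan θᵢ.
Layer 1: θ = 8.60°; offset = 10.4·tan 8.60° = 1.573 m.
Layer 2: sin θ = 1029·sin 8.6°/832 = 0.1849, θ = 10.66°; offset = 5.5·tan 10.66° = 1.035 m.
Layer 3: sin θ = 2196·sin 8.6°/832 = 0.3947, θ = 23.25°; offset = 26.3·tan 23.25° = 11.297 m.
Total horizontal offset = 13.905 m.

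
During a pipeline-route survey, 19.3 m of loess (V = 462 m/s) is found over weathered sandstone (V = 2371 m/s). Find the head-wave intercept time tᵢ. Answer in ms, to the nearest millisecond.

82 ms

tᵢ = 2h·√(V₂²−V₁²)/(V₁V₂).
√(V₂²−V₁²) = √(2371²−462²) = 2325.6 m/s.
tᵢ = 2·19.3·2325.6/(462·2371) = 0.08195 s.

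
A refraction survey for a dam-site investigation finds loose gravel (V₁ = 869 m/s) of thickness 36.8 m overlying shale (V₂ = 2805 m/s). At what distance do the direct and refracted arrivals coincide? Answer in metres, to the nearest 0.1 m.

101.4 m

x_cross = 2h·√((V₂+V₁)/(V₂−V₁)).
(V₂+V₁)/(V₂−V₁) = (2805+869)/(2805−869) = 1.8977; √ = 1.3776.
x_cross = 2·36.8·1.3776 = 101.39 m.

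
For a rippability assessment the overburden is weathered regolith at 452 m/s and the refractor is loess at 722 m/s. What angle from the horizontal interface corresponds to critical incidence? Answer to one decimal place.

51.2°

Critical incidence: sin θ_c = V₁/V₂ = 452/722 = 0.6260.
θ_c = arcsin 0.6260 = 38.76°.
Measured from the interface: 90° − 38.76° = 51.24°.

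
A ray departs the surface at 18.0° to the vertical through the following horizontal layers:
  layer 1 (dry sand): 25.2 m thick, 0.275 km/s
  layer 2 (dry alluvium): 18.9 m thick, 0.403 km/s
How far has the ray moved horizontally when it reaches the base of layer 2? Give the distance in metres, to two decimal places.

17.79 m

p = sin θ₁/V₁ = sin 18.0°/0.275 = 1.1237e+00 s/km is conserved through the stack.
Layer 1: θ = 18.00°; offset = 25.2·tan 18.00° = 8.1880 m.
Layer 2: sin θ = p·0.403 = 0.4529 → θ = 26.93°; offset = 18.9·tan 26.93° = 9.5996 m.
Summing the layer offsets gives 17.7876 m.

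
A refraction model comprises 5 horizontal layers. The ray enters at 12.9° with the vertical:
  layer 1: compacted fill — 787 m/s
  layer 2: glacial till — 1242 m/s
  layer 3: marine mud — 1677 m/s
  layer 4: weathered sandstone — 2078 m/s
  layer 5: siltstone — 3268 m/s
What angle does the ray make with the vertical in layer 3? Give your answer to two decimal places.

Ray parameter p = sin 12.9° / 787 = 2.8367e-04 s/m.
sin θ_3 = p·V_3 = 2.8367e-04 × 1677 = 0.4757.
θ_3 = arcsin 0.4757 = 28.41°.

28.41°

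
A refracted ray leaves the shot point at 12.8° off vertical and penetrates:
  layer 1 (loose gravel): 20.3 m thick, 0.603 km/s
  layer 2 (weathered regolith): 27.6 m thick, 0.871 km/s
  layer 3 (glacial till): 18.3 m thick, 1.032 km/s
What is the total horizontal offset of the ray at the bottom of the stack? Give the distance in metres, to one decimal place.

21.4 m

Apply Snell's law at each interface; in layer i the horizontal offset is hᵢ·tan θᵢ.
Layer 1: θ = 12.80°; offset = 20.3·tan 12.80° = 4.612 m.
Layer 2: sin θ = 0.871·sin 12.8°/0.603 = 0.3200, θ = 18.66°; offset = 27.6·tan 18.66° = 9.323 m.
Layer 3: sin θ = 1.032·sin 12.8°/0.603 = 0.3792, θ = 22.28°; offset = 18.3·tan 22.28° = 7.499 m.
Total horizontal offset = 21.433 m.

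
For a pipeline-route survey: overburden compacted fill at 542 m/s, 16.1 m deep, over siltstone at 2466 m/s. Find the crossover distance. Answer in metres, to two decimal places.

θ_c = arcsin(542/2466) = 12.70°, so cos θ_c = 0.9755 and tᵢ = 2h cos θ_c/V₁ = 0.0580 s.
At crossover x/V₁ = x/V₂ + tᵢ ⇒ x = tᵢ/(1/V₁ − 1/V₂) = 0.05796/(1.8450e-03 − 4.0552e-04) = 40.26 m.

40.26 m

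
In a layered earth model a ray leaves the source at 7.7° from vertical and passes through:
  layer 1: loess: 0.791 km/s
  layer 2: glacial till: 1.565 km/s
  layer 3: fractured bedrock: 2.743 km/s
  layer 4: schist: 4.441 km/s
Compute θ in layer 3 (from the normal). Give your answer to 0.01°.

Ray parameter p = sin 7.7° / 0.791 = 1.6939e-01 s/km.
sin θ_3 = p·V_3 = 1.6939e-01 × 2.743 = 0.4646.
θ_3 = 27.69° from the vertical.

27.69°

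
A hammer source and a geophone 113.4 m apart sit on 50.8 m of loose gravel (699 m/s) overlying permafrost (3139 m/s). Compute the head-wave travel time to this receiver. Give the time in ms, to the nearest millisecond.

178 ms

t = x/V₂ + 2h·√(V₂²−V₁²)/(V₁V₂).
√(V₂²−V₁²) = √(3139²−699²) = 3060.2 m/s; delay term = 2·50.8·3060.2/(699·3139) = 0.14170 s.
t = 113.4/3139 + 0.14170 = 0.17783 s.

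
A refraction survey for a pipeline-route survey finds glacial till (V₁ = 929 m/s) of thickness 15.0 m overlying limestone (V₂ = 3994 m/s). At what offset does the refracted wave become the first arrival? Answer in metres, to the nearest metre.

θ_c = arcsin(929/3994) = 13.45°, so cos θ_c = 0.9726 and tᵢ = 2h cos θ_c/V₁ = 0.0314 s.
At crossover x/V₁ = x/V₂ + tᵢ ⇒ x = tᵢ/(1/V₁ − 1/V₂) = 0.03141/(1.0764e-03 − 2.5038e-04) = 38.02 m.

38 m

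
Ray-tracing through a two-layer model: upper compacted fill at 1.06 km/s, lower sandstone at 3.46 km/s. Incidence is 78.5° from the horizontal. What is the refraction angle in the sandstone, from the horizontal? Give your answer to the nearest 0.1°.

Convert to the normal: θ₁ = 90° − 78.5° = 11.5°.
sin θ₁/V₁ = sin θ₂/V₂ ⇒ sin θ₂ = 3.46·sin 11.5°/1.06 = 3.46·0.1994/1.06 = 0.6508.
θ₂ = arcsin 0.6508 = 40.60° from the normal.
From the interface: 90° − 40.60° = 49.40°.

49.4°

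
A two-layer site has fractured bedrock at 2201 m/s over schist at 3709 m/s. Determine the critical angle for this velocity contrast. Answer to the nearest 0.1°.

Critical incidence: sin θ_c = V₁/V₂ = 2201/3709 = 0.5934.
θ_c = arcsin 0.5934 = 36.40°.

36.4°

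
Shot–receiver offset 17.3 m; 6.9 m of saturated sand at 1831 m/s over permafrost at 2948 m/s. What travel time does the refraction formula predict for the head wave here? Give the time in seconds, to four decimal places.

0.0118 s

t = x/V₂ + 2h·√(V₂²−V₁²)/(V₁V₂).
√(V₂²−V₁²) = √(2948²−1831²) = 2310.4 m/s; delay term = 2·6.9·2310.4/(1831·2948) = 0.00591 s.
t = 17.3/2948 + 0.00591 = 0.01178 s.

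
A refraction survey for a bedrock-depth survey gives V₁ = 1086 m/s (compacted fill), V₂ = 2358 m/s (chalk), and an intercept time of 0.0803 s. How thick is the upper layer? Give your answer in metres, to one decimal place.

h = tᵢ·V₁·V₂ / (2·√(V₂²−V₁²)).
√(V₂²−V₁²) = √(2358² − 1086²) = 2093.0 m/s.
h = 0.0803 s × 1086 × 2358 / (2 × 2093.0) = 49.12 m.

49.1 m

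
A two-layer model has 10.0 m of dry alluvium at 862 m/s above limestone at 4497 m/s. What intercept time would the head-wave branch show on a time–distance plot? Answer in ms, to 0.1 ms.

22.8 ms

θ_c = arcsin(V₁/V₂) = arcsin(862/4497) = 11.05°; cos θ_c = 0.9815.
tᵢ = 2h·cos θ_c / V₁ = 2·10.0·0.9815 / 862 = 0.02277 s.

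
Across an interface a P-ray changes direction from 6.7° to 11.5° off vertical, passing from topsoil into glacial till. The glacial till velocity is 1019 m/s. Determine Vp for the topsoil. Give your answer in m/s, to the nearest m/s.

596 m/s

sin 6.7° = 0.1167; sin 11.5° = 0.1994.
V₁ = V₂·(sin θ₁/sin θ₂) = 1019·(0.1167/0.1994) = 596.32 m/s.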